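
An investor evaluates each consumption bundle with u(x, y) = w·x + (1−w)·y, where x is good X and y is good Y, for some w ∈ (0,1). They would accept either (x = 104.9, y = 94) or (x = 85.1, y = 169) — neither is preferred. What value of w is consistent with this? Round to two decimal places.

u(104.9,94) = u(85.1,169) means w·104.9 + (1−w)·94 = w·85.1 + (1−w)·169.
Collecting terms: w·19.8 = (1−w)·75.
The marginal rate of substitution is 75/19.8, so w = 75/(19.8+75) = 0.79.

w = 0.79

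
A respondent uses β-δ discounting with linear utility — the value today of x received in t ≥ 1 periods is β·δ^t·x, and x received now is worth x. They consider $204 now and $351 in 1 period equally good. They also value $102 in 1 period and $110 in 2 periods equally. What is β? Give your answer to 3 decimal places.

β ≈ 0.627

The second indifference involves only future payoffs, so β cancels: β·δ^1·102 = β·δ^2·110, giving δ = 102/110 = 0.92727.
Now use the now-vs-future pair: 204 = β·δ·351 gives β = 204/(0.92727·351) ≈ 0.627.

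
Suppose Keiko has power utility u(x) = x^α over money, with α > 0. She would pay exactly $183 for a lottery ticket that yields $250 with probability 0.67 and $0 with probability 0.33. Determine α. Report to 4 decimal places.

Since u(0) = 0, the lottery's EU is 0.67·250^α.
Setting u(183) equal to that: 183^α = 0.67·250^α ⇒ (183/250)^α = 0.67.
Take logs: α = ln 0.67 / ln(183/250) ≈ 1.283686.

α ≈ 1.2837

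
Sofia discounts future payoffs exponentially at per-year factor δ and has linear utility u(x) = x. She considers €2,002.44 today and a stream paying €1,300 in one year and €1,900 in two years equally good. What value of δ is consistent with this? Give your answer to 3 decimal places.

δ ≈ 0.740

Present value of the stream is 1300·δ + 1900·δ². Indifference gives 1300δ + 1900δ² = 2002.44.
Rearranged: 1900δ² + 1300δ − 2002.44 = 0.
The positive root is δ = [−1300 + √(1300² + 4·1900·2002.44)] / (2·1900) = (−1300 + 4112.000)/3800 ≈ 0.740.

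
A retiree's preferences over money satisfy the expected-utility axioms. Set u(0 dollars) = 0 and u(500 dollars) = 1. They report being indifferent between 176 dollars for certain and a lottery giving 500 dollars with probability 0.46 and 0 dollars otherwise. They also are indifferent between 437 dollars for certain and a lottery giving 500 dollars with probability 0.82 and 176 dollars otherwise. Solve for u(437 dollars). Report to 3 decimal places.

The first gamble pins u(176 dollars): it must equal 0.46·1 + 0.54·0 = 0.46.
The second indifference gives u(437 dollars) = 0.82·u(500 dollars) + 0.18·u(176 dollars) = 0.82·1.00 + 0.18·0.46 = 0.9028.

0.903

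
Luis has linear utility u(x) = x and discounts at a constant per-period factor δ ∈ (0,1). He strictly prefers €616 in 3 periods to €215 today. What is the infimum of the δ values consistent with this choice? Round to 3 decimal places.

δ > 0.704

The preference means 215 < δ^3·616.
Hence δ^3 > 215/616 = 0.34903, and x ↦ x^(1/3) is increasing on (0,∞).
δ > (215/616)^(1/3) ≈ 0.704.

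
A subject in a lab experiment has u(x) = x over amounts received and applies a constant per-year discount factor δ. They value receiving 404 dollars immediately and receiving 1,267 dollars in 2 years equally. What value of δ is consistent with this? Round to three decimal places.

The payoff in 2 years is discounted by δ^2, so u(404) = δ^2·u(1267) and δ^2 = u(404)/u(1267).
With u(x) = x: δ^2 = 404/1267 = 0.31886.
Taking the square root: δ = 0.31886^(1/2) ≈ 0.565.

δ ≈ 0.565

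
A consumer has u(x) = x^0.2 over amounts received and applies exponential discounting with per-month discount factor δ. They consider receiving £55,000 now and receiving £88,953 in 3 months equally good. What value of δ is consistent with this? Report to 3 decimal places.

δ ≈ 0.968

The payoff in 3 months is discounted by δ^3, so u(55000) = δ^3·u(88953) and δ^3 = u(55000)/u(88953).
With u(x) = x^0.2: δ^3 = 55000^0.2/88953^0.2 = (55000/88953)^0.2 = 0.90832.
Taking the cube root: δ = 0.90832^(1/3) ≈ 0.968.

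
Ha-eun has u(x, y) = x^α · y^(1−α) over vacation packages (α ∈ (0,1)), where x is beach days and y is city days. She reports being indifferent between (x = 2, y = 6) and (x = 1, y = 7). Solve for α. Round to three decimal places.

Set the two utilities equal: 2^α·6^(1−α) = 1^α·7^(1−α).
(2/1)^α = (7/6)^(1−α); take logs: α·ln(2/1) = (1−α)·ln(7/6), i.e. α·0.693147 = (1−α)·0.154151.
So α/(1−α) = (0.154151)/(0.693147) = 0.222393, and α = 0.222393/1.222393 ≈ 0.182.

α ≈ 0.182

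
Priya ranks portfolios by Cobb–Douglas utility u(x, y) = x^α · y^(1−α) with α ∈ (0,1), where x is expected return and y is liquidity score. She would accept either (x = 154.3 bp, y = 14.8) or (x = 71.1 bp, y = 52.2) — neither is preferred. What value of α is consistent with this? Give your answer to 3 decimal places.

The Cobb–Douglas utilities coincide, so 154.3^α·14.8^(1−α) = 71.1^α·52.2^(1−α).
(154.3/71.1)^α = (52.2/14.8)^(1−α); take logs: α·ln(154.3/71.1) = (1−α)·ln(52.2/14.8), i.e. α·0.774811 = (1−α)·1.260455.
Thus α·(2.035266) = 1.260455, so α = 1.260455/2.035266 ≈ 0.619.

α ≈ 0.619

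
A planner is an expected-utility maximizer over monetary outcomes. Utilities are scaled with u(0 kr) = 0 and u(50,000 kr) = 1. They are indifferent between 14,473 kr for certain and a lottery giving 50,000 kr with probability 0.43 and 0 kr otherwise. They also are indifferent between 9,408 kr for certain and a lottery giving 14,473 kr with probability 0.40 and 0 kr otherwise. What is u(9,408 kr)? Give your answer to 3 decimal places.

The first gamble pins u(14,473 kr): it must equal 0.43·1 + 0.57·0 = 0.43.
Then u(9,408 kr) = 0.40·u(14,473 kr) + 0.60·u(0 kr) = 0.40·0.43 + 0.60·0.00 = 0.1720.

0.172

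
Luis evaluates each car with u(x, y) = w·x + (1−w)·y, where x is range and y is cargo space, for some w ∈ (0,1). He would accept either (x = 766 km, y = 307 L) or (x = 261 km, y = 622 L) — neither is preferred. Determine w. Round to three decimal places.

w = 0.384

Equating utilities: w·766 + (1−w)·307 = w·261 + (1−w)·622.
w·(766−261) = (1−w)·(622−307), i.e. w·505 = (1−w)·315.
So w/(1−w) = 315/505 = 0.6238, giving w = 315/(505+315) = 0.384.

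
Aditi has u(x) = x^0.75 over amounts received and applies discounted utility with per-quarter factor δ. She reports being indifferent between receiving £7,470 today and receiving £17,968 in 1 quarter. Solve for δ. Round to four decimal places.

δ ≈ 0.5177

Indifference means u(7470) = δ · u(17968), so δ = u(7470)/u(17968).
With u(x) = x^0.75: δ = 7470^0.75/17968^0.75 = (7470/17968)^0.75 = 0.51774.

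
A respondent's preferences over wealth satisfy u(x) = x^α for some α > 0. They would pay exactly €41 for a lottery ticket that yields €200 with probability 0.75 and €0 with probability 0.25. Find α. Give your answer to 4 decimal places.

α ≈ 0.1815

Since u(0) = 0, the lottery's EU is 0.75·200^α.
Indifference: 41^α = 0.75·200^α, so (41/200)^α = 0.75.
Taking logs: α·ln(41/200) = ln(0.75), so α = -0.2876821 / -1.5847453 ≈ 0.1815.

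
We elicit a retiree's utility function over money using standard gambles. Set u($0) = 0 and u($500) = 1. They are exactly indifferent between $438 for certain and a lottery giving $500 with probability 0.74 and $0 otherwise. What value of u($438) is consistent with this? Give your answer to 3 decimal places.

0.740

u($438) equals the lottery's expected utility: 0.74·1 + 0.26·0 = 0.74.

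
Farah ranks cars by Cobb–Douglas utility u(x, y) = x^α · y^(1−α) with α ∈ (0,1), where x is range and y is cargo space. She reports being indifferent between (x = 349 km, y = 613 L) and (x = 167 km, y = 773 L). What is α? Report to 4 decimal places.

α ≈ 0.2393

Set the two utilities equal: 349^α·613^(1−α) = 167^α·773^(1−α).
(349/167)^α = (773/613)^(1−α); take logs: α·ln(349/167) = (1−α)·ln(773/613), i.e. α·0.7370781 = (1−α)·0.2319141.
So α/(1−α) = (0.2319141)/(0.7370781) = 0.3146398, and α = 0.3146398/1.3146398 ≈ 0.2393.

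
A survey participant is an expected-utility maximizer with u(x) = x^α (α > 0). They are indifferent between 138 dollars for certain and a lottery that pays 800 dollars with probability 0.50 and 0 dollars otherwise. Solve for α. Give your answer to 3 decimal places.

The lottery's expected utility is 0.50·u(800) + 0.50·u(0) = 0.50·800^α (since u(0) = 0 for α > 0).
Indifference: 138^α = 0.50·800^α, so (138/800)^α = 0.50.
Take logs: α = ln 0.50 / ln(138/800) ≈ 0.39443.

α ≈ 0.394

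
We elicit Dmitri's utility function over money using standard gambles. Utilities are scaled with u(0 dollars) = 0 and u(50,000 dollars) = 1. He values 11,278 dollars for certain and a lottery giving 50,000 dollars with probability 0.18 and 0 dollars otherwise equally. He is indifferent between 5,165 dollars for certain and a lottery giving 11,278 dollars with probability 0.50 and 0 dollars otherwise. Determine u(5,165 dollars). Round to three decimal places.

First, u(11,278 dollars) = 0.18·u(50,000 dollars) + 0.82·u(0 dollars) = 0.18.
Then u(5,165 dollars) = 0.50·u(11,278 dollars) + 0.50·u(0 dollars) = 0.50·0.18 + 0.50·0.00 = 0.0900.

0.090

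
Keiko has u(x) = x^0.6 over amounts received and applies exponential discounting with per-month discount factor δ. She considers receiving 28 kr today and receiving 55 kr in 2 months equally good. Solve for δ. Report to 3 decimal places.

δ ≈ 0.817

The payoff in 2 months is discounted by δ^2, so u(28) = δ^2·u(55) and δ^2 = u(28)/u(55).
Since u(x) = x^0.6, δ^2 = (28/55)^0.6 = 0.50909^0.6 = 0.66693.
Hence δ = (0.66693)^(1/2) = 0.81665.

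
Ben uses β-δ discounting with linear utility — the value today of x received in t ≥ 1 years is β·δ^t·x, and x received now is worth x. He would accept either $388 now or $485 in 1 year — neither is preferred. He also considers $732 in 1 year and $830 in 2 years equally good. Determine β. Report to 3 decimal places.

β ≈ 0.907

Both payoffs in the second observation are in the future, so β drops out: δ^1·732 = δ^2·830 ⇒ δ = 732/830 = 0.88193.
Substituting δ into 388 = β·δ·485: β = 388/(427.735) ≈ 0.907.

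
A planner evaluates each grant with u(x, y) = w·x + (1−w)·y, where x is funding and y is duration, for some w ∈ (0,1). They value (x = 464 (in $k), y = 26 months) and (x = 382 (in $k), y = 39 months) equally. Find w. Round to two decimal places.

w = 0.14

Indifference: w·464 + (1−w)·26 = w·382 + (1−w)·39.
w·(464−382) = (1−w)·(39−26), i.e. w·82 = (1−w)·13.
So w/(1−w) = 13/82 = 0.1585, giving w = 13/(82+13) = 0.14.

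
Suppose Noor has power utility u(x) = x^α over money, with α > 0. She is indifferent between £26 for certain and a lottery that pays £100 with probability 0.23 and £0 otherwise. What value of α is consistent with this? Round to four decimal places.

EU(lottery) = 0.23·100^α + 0.77·0 = 0.23·100^α.
Equating: 26^α = 0.23·100^α, i.e. 0.2600^α = 0.23.
Take logs: α = ln 0.23 / ln(26/100) ≈ 1.091014.

α ≈ 1.0910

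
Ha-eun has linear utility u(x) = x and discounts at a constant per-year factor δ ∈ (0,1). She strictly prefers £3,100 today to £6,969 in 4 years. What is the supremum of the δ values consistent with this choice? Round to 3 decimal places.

Comparing present values: 3100 > δ^4·6969.
Hence δ^4 < 3100/6969 = 0.44483, and x ↦ x^(1/4) is increasing on (0,∞).
δ < (3100/6969)^(1/4) ≈ 0.817.

δ < 0.817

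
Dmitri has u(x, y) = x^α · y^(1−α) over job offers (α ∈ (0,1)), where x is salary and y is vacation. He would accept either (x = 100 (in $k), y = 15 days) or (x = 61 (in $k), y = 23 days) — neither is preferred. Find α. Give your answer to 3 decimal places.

α ≈ 0.464

Set the two utilities equal: 100^α·15^(1−α) = 61^α·23^(1−α).
(100/61)^α = (23/15)^(1−α); take logs: α·ln(100/61) = (1−α)·ln(23/15), i.e. α·0.494296 = (1−α)·0.427444.
With A = 0.494296 and B = 0.427444: α·A = (1−α)·B, so α = B/(A+B) = 0.427444/0.921740 ≈ 0.464.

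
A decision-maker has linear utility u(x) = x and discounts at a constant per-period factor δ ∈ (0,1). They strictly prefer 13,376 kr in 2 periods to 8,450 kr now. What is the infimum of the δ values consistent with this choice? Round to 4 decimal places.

δ > 0.7948

Comparing present values: 8450 < δ^2·13376.
Dividing by 13376: δ^2 > 0.63173. Both sides are positive, so the square root keeps the direction.
δ > (8450/13376)^(1/2) ≈ 0.7948.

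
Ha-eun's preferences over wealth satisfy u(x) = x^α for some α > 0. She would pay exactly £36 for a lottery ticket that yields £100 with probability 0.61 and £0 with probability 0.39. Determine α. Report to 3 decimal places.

α ≈ 0.484

EU(lottery) = 0.61·100^α + 0.39·0 = 0.61·100^α.
Equating: 36^α = 0.61·100^α, i.e. 0.3600^α = 0.61.
Take logs: α = ln 0.61 / ln(36/100) ≈ 0.48382.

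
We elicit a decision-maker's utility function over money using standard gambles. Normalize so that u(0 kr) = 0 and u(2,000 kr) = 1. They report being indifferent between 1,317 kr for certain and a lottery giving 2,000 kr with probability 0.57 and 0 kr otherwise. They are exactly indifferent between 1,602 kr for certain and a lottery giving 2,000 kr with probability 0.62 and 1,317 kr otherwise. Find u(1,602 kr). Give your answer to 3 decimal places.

0.837

The first gamble pins u(1,317 kr): it must equal 0.57·1 + 0.43·0 = 0.57.
The second indifference gives u(1,602 kr) = 0.62·u(2,000 kr) + 0.38·u(1,317 kr) = 0.62·1.00 + 0.38·0.57 = 0.8366.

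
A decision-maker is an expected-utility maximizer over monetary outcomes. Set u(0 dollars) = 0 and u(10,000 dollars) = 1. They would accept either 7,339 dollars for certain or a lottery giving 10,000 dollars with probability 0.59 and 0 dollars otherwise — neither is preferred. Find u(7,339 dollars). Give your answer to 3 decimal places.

0.590

The indifference gives u(7,339 dollars) = 0.59·u(10,000 dollars) + 0.41·u(0 dollars) = 0.59·1 + 0.41·0 = 0.59.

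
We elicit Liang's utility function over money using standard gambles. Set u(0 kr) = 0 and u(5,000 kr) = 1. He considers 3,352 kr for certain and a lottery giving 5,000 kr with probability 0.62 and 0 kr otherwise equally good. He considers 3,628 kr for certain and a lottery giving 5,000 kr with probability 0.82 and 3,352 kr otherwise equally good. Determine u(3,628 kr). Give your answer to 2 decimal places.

From the first indifference, u(3,352 kr) = 0.62·u(5,000 kr) + 0.38·u(0 kr) = 0.62·1 + 0.38·0 = 0.62.
Then u(3,628 kr) = 0.82·u(5,000 kr) + 0.18·u(3,352 kr) = 0.82·1.00 + 0.18·0.62 = 0.9316.

0.93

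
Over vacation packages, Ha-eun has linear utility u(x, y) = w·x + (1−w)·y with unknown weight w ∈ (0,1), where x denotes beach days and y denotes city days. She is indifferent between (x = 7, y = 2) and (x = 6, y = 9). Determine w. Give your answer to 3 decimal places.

u(7,2) = u(6,9) means w·7 + (1−w)·2 = w·6 + (1−w)·9.
Collecting terms: w·1 = (1−w)·7.
The marginal rate of substitution is 7/1, so w = 7/(1+7) = 0.875.

w = 0.875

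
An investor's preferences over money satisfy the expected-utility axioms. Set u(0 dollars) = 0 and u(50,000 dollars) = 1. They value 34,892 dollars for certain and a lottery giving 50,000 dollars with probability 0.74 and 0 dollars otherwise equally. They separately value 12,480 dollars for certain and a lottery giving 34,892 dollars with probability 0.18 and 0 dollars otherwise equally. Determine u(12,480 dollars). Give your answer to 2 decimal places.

0.13

From the first indifference, u(34,892 dollars) = 0.74·u(50,000 dollars) + 0.26·u(0 dollars) = 0.74·1 + 0.26·0 = 0.74.
The second indifference gives u(12,480 dollars) = 0.18·u(34,892 dollars) + 0.82·u(0 dollars) = 0.18·0.74 + 0.82·0.00 = 0.1332.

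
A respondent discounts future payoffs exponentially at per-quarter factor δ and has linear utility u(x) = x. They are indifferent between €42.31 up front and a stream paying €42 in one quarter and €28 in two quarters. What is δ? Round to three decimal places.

Equating present values: 42.31 = 42δ + 28δ².
So 28δ² + 42δ − 42.31 = 0.
δ = (−42 + √(42² + 4·28·42.31)) / (2·28) = (−42 + √6502.72) / 56 ≈ 0.690.

δ ≈ 0.690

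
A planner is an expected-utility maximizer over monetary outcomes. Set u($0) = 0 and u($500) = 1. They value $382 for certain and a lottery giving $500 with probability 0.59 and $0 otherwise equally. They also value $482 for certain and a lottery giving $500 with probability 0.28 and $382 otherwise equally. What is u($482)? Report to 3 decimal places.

0.705

The first gamble pins u($382): it must equal 0.59·1 + 0.41·0 = 0.59.
Then u($482) = 0.28·u($500) + 0.72·u($382) = 0.28·1.00 + 0.72·0.59 = 0.7048.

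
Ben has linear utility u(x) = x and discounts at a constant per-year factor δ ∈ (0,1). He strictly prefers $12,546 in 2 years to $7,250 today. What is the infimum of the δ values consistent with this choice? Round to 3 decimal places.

δ > 0.760

The preference means 7250 < δ^2·12546.
Dividing by 12546: δ^2 > 0.57787. Both sides are positive, so the square root keeps the direction.
δ > 0.57787^(1/2) = 0.760.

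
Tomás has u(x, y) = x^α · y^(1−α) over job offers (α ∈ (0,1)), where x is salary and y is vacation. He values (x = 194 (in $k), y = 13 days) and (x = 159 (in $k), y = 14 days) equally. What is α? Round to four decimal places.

Set the two utilities equal: 194^α·13^(1−α) = 159^α·14^(1−α).
Rearrange to (194/159)^α = (14/13)^(1−α) and take logs: α·0.1989540 = (1−α)·0.0741080.
With A = 0.1989540 and B = 0.0741080: α·A = (1−α)·B, so α = B/(A+B) = 0.0741080/0.2730620 ≈ 0.2714.

α ≈ 0.2714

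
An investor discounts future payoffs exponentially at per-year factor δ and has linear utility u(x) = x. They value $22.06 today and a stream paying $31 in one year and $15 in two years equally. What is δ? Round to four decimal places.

δ ≈ 0.5599

Present value of the stream is 31·δ + 15·δ². Indifference gives 31δ + 15δ² = 22.06.
That is, 15δ² + 31δ − 22.06 = 0, a quadratic in δ.
The positive root is δ = [−31 + √(31² + 4·15·22.06)] / (2·15) = (−31 + 47.797)/30 ≈ 0.5599.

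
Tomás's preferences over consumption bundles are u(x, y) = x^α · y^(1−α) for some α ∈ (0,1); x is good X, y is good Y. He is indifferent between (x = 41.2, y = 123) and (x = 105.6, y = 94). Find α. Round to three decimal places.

Set the two utilities equal: 41.2^α·123^(1−α) = 105.6^α·94^(1−α).
Rearrange to (41.2/105.6)^α = (94/123)^(1−α) and take logs: α·-0.941220 = (1−α)·-0.268890.
Thus α·(-1.210110) = -0.268890, so α = -0.268890/-1.210110 ≈ 0.222.

α ≈ 0.222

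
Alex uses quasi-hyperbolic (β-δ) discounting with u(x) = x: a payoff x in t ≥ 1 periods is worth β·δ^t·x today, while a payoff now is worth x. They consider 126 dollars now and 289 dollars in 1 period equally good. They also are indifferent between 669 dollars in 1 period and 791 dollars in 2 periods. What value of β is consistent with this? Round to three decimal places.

The second indifference involves only future payoffs, so β cancels: β·δ^1·669 = β·δ^2·791, giving δ = 669/791 = 0.84576.
The first indifference: 126 = β·δ·289, so β = 126/(δ·289) = 126/(0.84576·289) ≈ 0.515.

β ≈ 0.515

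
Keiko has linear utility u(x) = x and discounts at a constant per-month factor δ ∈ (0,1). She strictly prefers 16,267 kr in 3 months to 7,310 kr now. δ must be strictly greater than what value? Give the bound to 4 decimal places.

The preference means 7310 < δ^3·16267.
So δ^3 > 7310/16267 = 0.44938; taking the cube root of both positive sides preserves the inequality.
δ > 0.44938^(1/3) = 0.7660.

δ > 0.7660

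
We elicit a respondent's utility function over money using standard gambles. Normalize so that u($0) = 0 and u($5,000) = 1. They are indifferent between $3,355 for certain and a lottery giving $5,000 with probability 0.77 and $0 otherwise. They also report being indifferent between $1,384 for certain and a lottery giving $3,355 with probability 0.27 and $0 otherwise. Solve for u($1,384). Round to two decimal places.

0.21

From the first indifference, u($3,355) = 0.77·u($5,000) + 0.23·u($0) = 0.77·1 + 0.23·0 = 0.77.
The second indifference gives u($1,384) = 0.27·u($3,355) + 0.73·u($0) = 0.27·0.77 + 0.73·0.00 = 0.2079.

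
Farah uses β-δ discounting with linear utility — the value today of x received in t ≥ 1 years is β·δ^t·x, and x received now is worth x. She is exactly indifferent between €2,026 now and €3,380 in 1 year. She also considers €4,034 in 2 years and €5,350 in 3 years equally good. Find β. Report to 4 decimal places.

Both payoffs in the second observation are in the future, so β drops out: δ^2·4034 = δ^3·5350 ⇒ δ = 4034/5350 = 0.75402.
Now use the now-vs-future pair: 2026 = β·δ·3380 gives β = 2026/(0.75402·3380) ≈ 0.7950.

β ≈ 0.7950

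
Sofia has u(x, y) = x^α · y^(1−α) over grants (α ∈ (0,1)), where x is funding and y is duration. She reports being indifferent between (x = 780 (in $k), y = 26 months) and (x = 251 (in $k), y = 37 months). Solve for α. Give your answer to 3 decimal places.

Set the two utilities equal: 780^α·26^(1−α) = 251^α·37^(1−α).
Taking logs: α·ln 780 + (1−α)·ln 26 = α·ln 251 + (1−α)·ln 37, i.e. α·1.133841 = (1−α)·0.352821.
With A = 1.133841 and B = 0.352821: α·A = (1−α)·B, so α = B/(A+B) = 0.352821/1.486662 ≈ 0.237.

α ≈ 0.237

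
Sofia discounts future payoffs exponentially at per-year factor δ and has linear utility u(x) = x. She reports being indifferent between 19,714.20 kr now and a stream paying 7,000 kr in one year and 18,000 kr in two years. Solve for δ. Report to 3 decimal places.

Equating present values: 19714.20 = 7000δ + 18000δ².
So 18000δ² + 7000δ − 19714.20 = 0.
By the quadratic formula (taking the positive root), δ = (−7000 + √1468422400.00) / 36000 ≈ 0.870.

δ ≈ 0.870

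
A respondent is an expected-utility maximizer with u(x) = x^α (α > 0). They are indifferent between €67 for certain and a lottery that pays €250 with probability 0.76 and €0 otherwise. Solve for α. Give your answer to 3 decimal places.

α ≈ 0.208

EU(lottery) = 0.76·250^α + 0.24·0 = 0.76·250^α.
Indifference: 67^α = 0.76·250^α, so (67/250)^α = 0.76.
α = ln(0.76) / ln(67/250) = -0.274437/-1.316768 ≈ 0.208.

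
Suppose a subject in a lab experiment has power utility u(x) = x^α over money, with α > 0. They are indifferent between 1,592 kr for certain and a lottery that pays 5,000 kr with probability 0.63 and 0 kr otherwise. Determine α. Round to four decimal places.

Since u(0) = 0, the lottery's EU is 0.63·5000^α.
Indifference: 1592^α = 0.63·5000^α, so (1592/5000)^α = 0.63.
Take logs: α = ln 0.63 / ln(1592/5000) ≈ 0.403719.

α ≈ 0.4037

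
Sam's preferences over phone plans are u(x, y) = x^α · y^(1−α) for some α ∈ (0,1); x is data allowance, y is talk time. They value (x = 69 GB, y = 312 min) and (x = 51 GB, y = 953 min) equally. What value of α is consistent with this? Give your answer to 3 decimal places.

α ≈ 0.787

Indifference: 69^α · 312^(1−α) = 51^α · 953^(1−α).
Rearrange to (69/51)^α = (953/312)^(1−α) and take logs: α·0.302281 = (1−α)·1.116612.
With A = 0.302281 and B = 1.116612: α·A = (1−α)·B, so α = B/(A+B) = 1.116612/1.418893 ≈ 0.787.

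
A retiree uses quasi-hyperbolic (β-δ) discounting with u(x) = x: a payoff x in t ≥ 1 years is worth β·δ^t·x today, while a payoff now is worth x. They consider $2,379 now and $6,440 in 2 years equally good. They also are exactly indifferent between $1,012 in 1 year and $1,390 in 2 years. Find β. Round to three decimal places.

β ≈ 0.697

Both payoffs in the second observation are in the future, so β drops out: δ^1·1012 = δ^2·1390 ⇒ δ = 1012/1390 = 0.72806.
The first indifference: 2379 = β·δ^2·6440, so β = 2379/(δ^2·6440) = 2379/(0.53007·6440) ≈ 0.697.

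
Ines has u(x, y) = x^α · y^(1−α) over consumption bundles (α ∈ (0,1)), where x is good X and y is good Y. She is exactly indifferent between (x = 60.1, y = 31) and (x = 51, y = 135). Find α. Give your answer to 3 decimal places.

Indifference: 60.1^α · 31^(1−α) = 51^α · 135^(1−α).
(60.1/51)^α = (135/31)^(1−α); take logs: α·ln(60.1/51) = (1−α)·ln(135/31), i.e. α·0.164184 = (1−α)·1.471288.
Thus α·(1.635472) = 1.471288, so α = 1.471288/1.635472 ≈ 0.900.

α ≈ 0.900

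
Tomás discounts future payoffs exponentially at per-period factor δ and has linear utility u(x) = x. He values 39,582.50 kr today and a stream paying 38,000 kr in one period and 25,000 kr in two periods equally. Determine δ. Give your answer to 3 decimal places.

Equating present values: 39582.50 = 38000δ + 25000δ².
Rearranged: 25000δ² + 38000δ − 39582.50 = 0.
The positive root is δ = [−38000 + √(38000² + 4·25000·39582.50)] / (2·25000) = (−38000 + 73500.000)/50000 ≈ 0.710.

δ ≈ 0.710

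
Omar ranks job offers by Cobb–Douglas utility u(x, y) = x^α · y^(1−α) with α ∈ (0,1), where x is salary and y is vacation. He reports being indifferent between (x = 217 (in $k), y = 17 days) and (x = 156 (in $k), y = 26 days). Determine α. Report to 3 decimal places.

The Cobb–Douglas utilities coincide, so 217^α·17^(1−α) = 156^α·26^(1−α).
Taking logs: α·ln 217 + (1−α)·ln 17 = α·ln 156 + (1−α)·ln 26, i.e. α·0.330041 = (1−α)·0.424883.
Thus α·(0.754924) = 0.424883, so α = 0.424883/0.754924 ≈ 0.563.

α ≈ 0.563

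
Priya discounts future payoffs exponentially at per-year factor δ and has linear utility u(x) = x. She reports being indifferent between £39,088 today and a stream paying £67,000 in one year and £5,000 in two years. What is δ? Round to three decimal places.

δ ≈ 0.560

The stream is worth 67000δ + 5000δ² today, so 67000δ + 5000δ² = 39088.
So 5000δ² + 67000δ − 39088 = 0.
The positive root is δ = [−67000 + √(67000² + 4·5000·39088)] / (2·5000) = (−67000 + 72600.000)/10000 ≈ 0.560.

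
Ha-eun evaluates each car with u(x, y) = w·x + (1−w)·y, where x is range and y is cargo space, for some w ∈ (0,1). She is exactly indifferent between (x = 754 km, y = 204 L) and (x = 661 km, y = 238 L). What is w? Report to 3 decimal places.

w = 0.268

Indifference: w·754 + (1−w)·204 = w·661 + (1−w)·238.
Collecting terms: w·93 = (1−w)·34.
The marginal rate of substitution is 34/93, so w = 34/(93+34) = 0.268.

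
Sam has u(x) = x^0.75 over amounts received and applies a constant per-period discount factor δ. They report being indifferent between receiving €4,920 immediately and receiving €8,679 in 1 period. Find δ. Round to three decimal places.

Indifference means u(4920) = δ · u(8679), so δ = u(4920)/u(8679).
Since u(x) = x^0.75, δ = (4920/8679)^0.75 = 0.56689^0.75 = 0.65331.

δ ≈ 0.653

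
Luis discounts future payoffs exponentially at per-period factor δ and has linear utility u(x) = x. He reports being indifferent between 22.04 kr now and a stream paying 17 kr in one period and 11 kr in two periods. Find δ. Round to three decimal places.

The stream is worth 17δ + 11δ² today, so 17δ + 11δ² = 22.04.
That is, 11δ² + 17δ − 22.04 = 0, a quadratic in δ.
δ = (−17 + √(17² + 4·11·22.04)) / (2·11) = (−17 + √1258.76) / 22 ≈ 0.840.

δ ≈ 0.840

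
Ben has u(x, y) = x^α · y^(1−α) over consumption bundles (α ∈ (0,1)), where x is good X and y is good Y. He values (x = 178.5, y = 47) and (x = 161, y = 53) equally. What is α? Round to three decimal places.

Set the two utilities equal: 178.5^α·47^(1−α) = 161^α·53^(1−α).
(178.5/161)^α = (53/47)^(1−α); take logs: α·ln(178.5/161) = (1−α)·ln(53/47), i.e. α·0.103184 = (1−α)·0.120144.
With A = 0.103184 and B = 0.120144: α·A = (1−α)·B, so α = B/(A+B) = 0.120144/0.223328 ≈ 0.538.

α ≈ 0.538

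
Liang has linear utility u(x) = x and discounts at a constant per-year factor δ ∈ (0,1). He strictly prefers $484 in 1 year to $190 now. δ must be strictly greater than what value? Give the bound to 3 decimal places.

δ > 0.393

Comparing present values: 190 < δ·484.
So δ > 190/484 = 0.39256.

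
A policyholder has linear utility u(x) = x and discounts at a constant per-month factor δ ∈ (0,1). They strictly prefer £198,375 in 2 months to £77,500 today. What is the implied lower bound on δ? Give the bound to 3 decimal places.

δ > 0.625

Comparing present values: 77500 < δ^2·198375.
So δ^2 > 77500/198375 = 0.39067; taking the square root of both positive sides preserves the inequality.
δ > (77500/198375)^(1/2) ≈ 0.625.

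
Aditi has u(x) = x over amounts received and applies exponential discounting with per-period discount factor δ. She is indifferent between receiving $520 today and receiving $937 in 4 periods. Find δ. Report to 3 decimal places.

δ ≈ 0.863

Equating discounted utilities: u(520) = δ^4·u(937) ⇒ δ^4 = u(520)/u(937).
With u(x) = x: δ^4 = 520/937 = 0.55496.
Hence δ = (0.55496)^(1/4) = 0.86311.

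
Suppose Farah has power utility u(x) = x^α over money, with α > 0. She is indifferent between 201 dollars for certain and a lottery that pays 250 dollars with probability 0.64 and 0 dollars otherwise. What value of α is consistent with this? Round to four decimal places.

α ≈ 2.0457

The lottery's expected utility is 0.64·u(250) + 0.36·u(0) = 0.64·250^α (since u(0) = 0 for α > 0).
Setting u(201) equal to that: 201^α = 0.64·250^α ⇒ (201/250)^α = 0.64.
α = ln(0.64) / ln(201/250) = -0.4462871/-0.2181560 ≈ 2.0457.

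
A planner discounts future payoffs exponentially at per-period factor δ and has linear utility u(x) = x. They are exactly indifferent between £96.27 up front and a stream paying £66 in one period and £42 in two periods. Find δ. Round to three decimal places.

δ ≈ 0.920

Equating present values: 96.27 = 66δ + 42δ².
Rearranged: 42δ² + 66δ − 96.27 = 0.
By the quadratic formula (taking the positive root), δ = (−66 + √20529.36) / 84 ≈ 0.920.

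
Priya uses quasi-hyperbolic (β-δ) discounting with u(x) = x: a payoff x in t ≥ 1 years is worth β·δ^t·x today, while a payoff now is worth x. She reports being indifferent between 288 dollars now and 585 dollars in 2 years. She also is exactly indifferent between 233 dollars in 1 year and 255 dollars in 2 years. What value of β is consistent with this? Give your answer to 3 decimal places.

β ≈ 0.590

Both payoffs in the second observation are in the future, so β drops out: δ^1·233 = δ^2·255 ⇒ δ = 233/255 = 0.91373.
Now use the now-vs-future pair: 288 = β·δ^2·585 gives β = 288/(0.83489·585) ≈ 0.590.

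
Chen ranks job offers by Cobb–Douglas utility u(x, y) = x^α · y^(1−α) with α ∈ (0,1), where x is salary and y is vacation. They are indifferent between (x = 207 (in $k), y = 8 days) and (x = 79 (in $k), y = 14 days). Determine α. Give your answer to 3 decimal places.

Indifference: 207^α · 8^(1−α) = 79^α · 14^(1−α).
(207/79)^α = (14/8)^(1−α); take logs: α·ln(207/79) = (1−α)·ln(14/8), i.e. α·0.963271 = (1−α)·0.559616.
Thus α·(1.522887) = 0.559616, so α = 0.559616/1.522887 ≈ 0.367.

α ≈ 0.367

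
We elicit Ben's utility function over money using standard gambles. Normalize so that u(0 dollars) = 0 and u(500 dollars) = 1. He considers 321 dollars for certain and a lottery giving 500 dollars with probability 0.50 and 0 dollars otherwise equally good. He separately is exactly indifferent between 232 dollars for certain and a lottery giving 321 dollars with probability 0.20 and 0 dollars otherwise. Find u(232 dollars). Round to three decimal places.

0.100

First, u(321 dollars) = 0.50·u(500 dollars) + 0.50·u(0 dollars) = 0.50.
Then u(232 dollars) = 0.20·u(321 dollars) + 0.80·u(0 dollars) = 0.20·0.50 + 0.80·0.00 = 0.1000.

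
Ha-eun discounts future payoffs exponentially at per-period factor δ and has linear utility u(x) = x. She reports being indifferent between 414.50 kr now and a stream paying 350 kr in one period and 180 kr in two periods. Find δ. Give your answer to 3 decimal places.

Present value of the stream is 350·δ + 180·δ². Indifference gives 350δ + 180δ² = 414.50.
So 180δ² + 350δ − 414.50 = 0.
By the quadratic formula (taking the positive root), δ = (−350 + √420940.00) / 360 ≈ 0.830.

δ ≈ 0.830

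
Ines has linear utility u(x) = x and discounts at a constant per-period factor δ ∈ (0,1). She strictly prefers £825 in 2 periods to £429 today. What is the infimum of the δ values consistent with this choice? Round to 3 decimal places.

δ > 0.721

Comparing present values: 429 < δ^2·825.
Dividing by 825: δ^2 > 0.52000. Both sides are positive, so the square root keeps the direction.
δ > (429/825)^(1/2) ≈ 0.721.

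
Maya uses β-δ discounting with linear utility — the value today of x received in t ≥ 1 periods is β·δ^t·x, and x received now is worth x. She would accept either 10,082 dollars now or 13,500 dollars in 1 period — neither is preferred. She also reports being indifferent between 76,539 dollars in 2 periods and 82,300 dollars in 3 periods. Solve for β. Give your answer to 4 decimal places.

β ≈ 0.8030

Both payoffs in the second observation are in the future, so β drops out: δ^2·76539 = δ^3·82300 ⇒ δ = 76539/82300 = 0.93000.
The first indifference: 10082 = β·δ·13500, so β = 10082/(δ·13500) = 10082/(0.93000·13500) ≈ 0.8030.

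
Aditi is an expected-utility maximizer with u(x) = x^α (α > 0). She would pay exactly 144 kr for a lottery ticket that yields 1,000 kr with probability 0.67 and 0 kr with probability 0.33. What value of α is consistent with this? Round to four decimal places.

α ≈ 0.2067

Since u(0) = 0, the lottery's EU is 0.67·1000^α.
Setting u(144) equal to that: 144^α = 0.67·1000^α ⇒ (144/1000)^α = 0.67.
α = ln(0.67) / ln(144/1000) = -0.4004776/-1.9379420 ≈ 0.2067.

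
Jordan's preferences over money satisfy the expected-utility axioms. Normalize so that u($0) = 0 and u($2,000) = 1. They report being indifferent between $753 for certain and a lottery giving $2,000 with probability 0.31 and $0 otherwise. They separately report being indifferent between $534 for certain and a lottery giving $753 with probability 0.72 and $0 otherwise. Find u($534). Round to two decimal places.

From the first indifference, u($753) = 0.31·u($2,000) + 0.69·u($0) = 0.31·1 + 0.69·0 = 0.31.
The second indifference gives u($534) = 0.72·u($753) + 0.28·u($0) = 0.72·0.31 + 0.28·0.00 = 0.2232.

0.22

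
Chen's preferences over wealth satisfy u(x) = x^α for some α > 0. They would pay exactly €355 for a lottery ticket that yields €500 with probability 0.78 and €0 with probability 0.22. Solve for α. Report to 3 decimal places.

EU(lottery) = 0.78·500^α + 0.22·0 = 0.78·500^α.
Indifference: 355^α = 0.78·500^α, so (355/500)^α = 0.78.
Take logs: α = ln 0.78 / ln(355/500) ≈ 0.72546.

α ≈ 0.725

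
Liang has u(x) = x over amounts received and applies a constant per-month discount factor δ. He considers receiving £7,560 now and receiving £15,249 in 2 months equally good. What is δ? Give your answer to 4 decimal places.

Indifference means u(7560) = δ^2 · u(15249), so δ^2 = u(7560)/u(15249).
With u(x) = x: δ^2 = 7560/15249 = 0.49577.
Hence δ = (0.49577)^(1/2) = 0.704110.

δ ≈ 0.7041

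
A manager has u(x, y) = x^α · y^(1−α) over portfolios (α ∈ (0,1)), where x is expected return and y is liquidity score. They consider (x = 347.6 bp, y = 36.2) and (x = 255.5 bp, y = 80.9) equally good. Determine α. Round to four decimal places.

α ≈ 0.7232

Set the two utilities equal: 347.6^α·36.2^(1−α) = 255.5^α·80.9^(1−α).
Rearrange to (347.6/255.5)^α = (80.9/36.2)^(1−α) and take logs: α·0.3078300 = (1−α)·0.8041547.
Thus α·(1.1119847) = 0.8041547, so α = 0.8041547/1.1119847 ≈ 0.7232.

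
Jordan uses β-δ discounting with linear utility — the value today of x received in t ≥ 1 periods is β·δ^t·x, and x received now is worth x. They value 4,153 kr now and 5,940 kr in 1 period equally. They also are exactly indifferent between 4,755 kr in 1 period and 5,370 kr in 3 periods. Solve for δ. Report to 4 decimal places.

δ ≈ 0.9410

Both payoffs in the second observation are in the future, so β drops out: δ^1·4755 = δ^3·5370 ⇒ δ^2 = 4755/5370 = 0.88547, so δ = 0.94100.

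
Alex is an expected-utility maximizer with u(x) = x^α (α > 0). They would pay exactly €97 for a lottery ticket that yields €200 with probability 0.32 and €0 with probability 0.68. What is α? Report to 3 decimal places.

Since u(0) = 0, the lottery's EU is 0.32·200^α.
Setting u(97) equal to that: 97^α = 0.32·200^α ⇒ (97/200)^α = 0.32.
Taking logs: α·ln(97/200) = ln(0.32), so α = -1.139434 / -0.723606 ≈ 1.575.

α ≈ 1.575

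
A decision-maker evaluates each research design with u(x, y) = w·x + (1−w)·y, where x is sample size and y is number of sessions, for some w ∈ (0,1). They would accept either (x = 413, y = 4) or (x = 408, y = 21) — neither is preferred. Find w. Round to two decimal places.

Equating utilities: w·413 + (1−w)·4 = w·408 + (1−w)·21.
w·(413−408) = (1−w)·(21−4), i.e. w·5 = (1−w)·17.
So w/(1−w) = 17/5 = 3.4000, giving w = 17/(5+17) = 0.77.

w = 0.77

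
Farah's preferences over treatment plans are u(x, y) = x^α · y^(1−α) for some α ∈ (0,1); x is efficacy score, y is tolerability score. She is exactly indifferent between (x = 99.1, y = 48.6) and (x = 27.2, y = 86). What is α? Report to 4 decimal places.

Indifference: 99.1^α · 48.6^(1−α) = 27.2^α · 86^(1−α).
Rearrange to (99.1/27.2)^α = (86/48.6)^(1−α) and take logs: α·1.2929125 = (1−α)·0.5707238.
With A = 1.2929125 and B = 0.5707238: α·A = (1−α)·B, so α = B/(A+B) = 0.5707238/1.8636363 ≈ 0.3062.

α ≈ 0.3062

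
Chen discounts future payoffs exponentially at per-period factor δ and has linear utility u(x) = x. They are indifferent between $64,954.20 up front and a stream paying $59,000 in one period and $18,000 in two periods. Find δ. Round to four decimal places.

Present value of the stream is 59000·δ + 18000·δ². Indifference gives 59000δ + 18000δ² = 64954.20.
That is, 18000δ² + 59000δ − 64954.20 = 0, a quadratic in δ.
δ = (−59000 + √(59000² + 4·18000·64954.20)) / (2·18000) = (−59000 + √8157702400.00) / 36000 ≈ 0.8700.

δ ≈ 0.8700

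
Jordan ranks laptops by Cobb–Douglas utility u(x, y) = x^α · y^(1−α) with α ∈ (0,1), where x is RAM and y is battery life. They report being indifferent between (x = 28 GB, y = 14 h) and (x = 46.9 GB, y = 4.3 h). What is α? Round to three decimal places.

α ≈ 0.696

Indifference: 28^α · 14^(1−α) = 46.9^α · 4.3^(1−α).
Taking logs: α·ln 28 + (1−α)·ln 14 = α·ln 46.9 + (1−α)·ln 4.3, i.e. α·-0.515813 = (1−α)·-1.180442.
Thus α·(-1.696255) = -1.180442, so α = -1.180442/-1.696255 ≈ 0.696.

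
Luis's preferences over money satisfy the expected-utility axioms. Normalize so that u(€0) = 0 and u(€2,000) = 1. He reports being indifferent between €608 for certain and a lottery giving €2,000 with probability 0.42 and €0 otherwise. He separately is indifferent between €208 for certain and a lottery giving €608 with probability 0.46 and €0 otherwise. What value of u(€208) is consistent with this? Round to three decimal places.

First, u(€608) = 0.42·u(€2,000) + 0.58·u(€0) = 0.42.
Then u(€208) = 0.46·u(€608) + 0.54·u(€0) = 0.46·0.42 + 0.54·0.00 = 0.1932.

0.193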